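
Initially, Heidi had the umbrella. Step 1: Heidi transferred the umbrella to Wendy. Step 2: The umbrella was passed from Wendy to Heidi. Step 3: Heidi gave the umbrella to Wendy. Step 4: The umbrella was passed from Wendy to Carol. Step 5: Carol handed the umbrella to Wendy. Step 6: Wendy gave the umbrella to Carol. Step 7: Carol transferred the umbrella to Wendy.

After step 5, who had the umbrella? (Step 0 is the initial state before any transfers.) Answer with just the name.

Answer: Wendy

Derivation:
Tracking the umbrella holder through step 5:
After step 0 (start): Heidi
After step 1: Wendy
After step 2: Heidi
After step 3: Wendy
After step 4: Carol
After step 5: Wendy

At step 5, the holder is Wendy.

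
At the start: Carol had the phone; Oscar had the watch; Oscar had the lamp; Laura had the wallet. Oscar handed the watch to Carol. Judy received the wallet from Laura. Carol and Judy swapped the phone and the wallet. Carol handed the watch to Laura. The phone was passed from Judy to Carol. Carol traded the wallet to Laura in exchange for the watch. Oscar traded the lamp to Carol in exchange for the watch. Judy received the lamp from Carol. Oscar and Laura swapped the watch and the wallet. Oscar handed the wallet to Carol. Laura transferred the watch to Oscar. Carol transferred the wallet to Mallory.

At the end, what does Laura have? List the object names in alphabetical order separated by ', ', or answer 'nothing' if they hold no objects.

Tracking all object holders:
Start: phone:Carol, watch:Oscar, lamp:Oscar, wallet:Laura
Event 1 (give watch: Oscar -> Carol). State: phone:Carol, watch:Carol, lamp:Oscar, wallet:Laura
Event 2 (give wallet: Laura -> Judy). State: phone:Carol, watch:Carol, lamp:Oscar, wallet:Judy
Event 3 (swap phone<->wallet: now phone:Judy, wallet:Carol). State: phone:Judy, watch:Carol, lamp:Oscar, wallet:Carol
Event 4 (give watch: Carol -> Laura). State: phone:Judy, watch:Laura, lamp:Oscar, wallet:Carol
Event 5 (give phone: Judy -> Carol). State: phone:Carol, watch:Laura, lamp:Oscar, wallet:Carol
Event 6 (swap wallet<->watch: now wallet:Laura, watch:Carol). State: phone:Carol, watch:Carol, lamp:Oscar, wallet:Laura
Event 7 (swap lamp<->watch: now lamp:Carol, watch:Oscar). State: phone:Carol, watch:Oscar, lamp:Carol, wallet:Laura
Event 8 (give lamp: Carol -> Judy). State: phone:Carol, watch:Oscar, lamp:Judy, wallet:Laura
Event 9 (swap watch<->wallet: now watch:Laura, wallet:Oscar). State: phone:Carol, watch:Laura, lamp:Judy, wallet:Oscar
Event 10 (give wallet: Oscar -> Carol). State: phone:Carol, watch:Laura, lamp:Judy, wallet:Carol
Event 11 (give watch: Laura -> Oscar). State: phone:Carol, watch:Oscar, lamp:Judy, wallet:Carol
Event 12 (give wallet: Carol -> Mallory). State: phone:Carol, watch:Oscar, lamp:Judy, wallet:Mallory

Final state: phone:Carol, watch:Oscar, lamp:Judy, wallet:Mallory
Laura holds: (nothing).

Answer: nothing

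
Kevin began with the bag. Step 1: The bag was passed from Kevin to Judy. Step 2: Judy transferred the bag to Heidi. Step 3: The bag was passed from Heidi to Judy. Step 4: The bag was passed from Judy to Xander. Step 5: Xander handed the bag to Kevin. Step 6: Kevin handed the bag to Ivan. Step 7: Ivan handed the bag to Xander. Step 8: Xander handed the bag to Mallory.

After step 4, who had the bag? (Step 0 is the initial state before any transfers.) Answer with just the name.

Tracking the bag holder through step 4:
After step 0 (start): Kevin
After step 1: Judy
After step 2: Heidi
After step 3: Judy
After step 4: Xander

At step 4, the holder is Xander.

Answer: Xander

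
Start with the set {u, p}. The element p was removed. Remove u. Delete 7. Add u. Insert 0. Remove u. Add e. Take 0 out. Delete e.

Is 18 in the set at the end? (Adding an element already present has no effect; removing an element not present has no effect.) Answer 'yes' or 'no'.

Answer: no

Derivation:
Tracking the set through each operation:
Start: {p, u}
Event 1 (remove p): removed. Set: {u}
Event 2 (remove u): removed. Set: {}
Event 3 (remove 7): not present, no change. Set: {}
Event 4 (add u): added. Set: {u}
Event 5 (add 0): added. Set: {0, u}
Event 6 (remove u): removed. Set: {0}
Event 7 (add e): added. Set: {0, e}
Event 8 (remove 0): removed. Set: {e}
Event 9 (remove e): removed. Set: {}

Final set: {} (size 0)
18 is NOT in the final set.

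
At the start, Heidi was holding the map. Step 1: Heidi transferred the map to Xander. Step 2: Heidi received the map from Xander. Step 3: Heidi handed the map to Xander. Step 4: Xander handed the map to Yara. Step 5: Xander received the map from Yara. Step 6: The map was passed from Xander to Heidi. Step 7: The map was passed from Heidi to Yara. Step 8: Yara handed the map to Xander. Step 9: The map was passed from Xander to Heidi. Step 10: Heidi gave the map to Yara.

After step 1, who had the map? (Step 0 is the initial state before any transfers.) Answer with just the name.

Answer: Xander

Derivation:
Tracking the map holder through step 1:
After step 0 (start): Heidi
After step 1: Xander

At step 1, the holder is Xander.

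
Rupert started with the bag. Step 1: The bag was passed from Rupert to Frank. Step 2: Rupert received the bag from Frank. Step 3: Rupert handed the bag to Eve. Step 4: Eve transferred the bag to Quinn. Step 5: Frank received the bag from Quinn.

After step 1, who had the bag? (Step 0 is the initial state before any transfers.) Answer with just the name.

Answer: Frank

Derivation:
Tracking the bag holder through step 1:
After step 0 (start): Rupert
After step 1: Frank

At step 1, the holder is Frank.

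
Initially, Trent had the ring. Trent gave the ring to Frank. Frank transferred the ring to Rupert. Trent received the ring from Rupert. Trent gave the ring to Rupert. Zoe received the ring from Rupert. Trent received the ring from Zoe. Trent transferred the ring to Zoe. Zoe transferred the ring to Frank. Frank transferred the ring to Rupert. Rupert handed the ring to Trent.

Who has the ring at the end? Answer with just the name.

Tracking the ring through each event:
Start: Trent has the ring.
After event 1: Frank has the ring.
After event 2: Rupert has the ring.
After event 3: Trent has the ring.
After event 4: Rupert has the ring.
After event 5: Zoe has the ring.
After event 6: Trent has the ring.
After event 7: Zoe has the ring.
After event 8: Frank has the ring.
After event 9: Rupert has the ring.
After event 10: Trent has the ring.

Answer: Trent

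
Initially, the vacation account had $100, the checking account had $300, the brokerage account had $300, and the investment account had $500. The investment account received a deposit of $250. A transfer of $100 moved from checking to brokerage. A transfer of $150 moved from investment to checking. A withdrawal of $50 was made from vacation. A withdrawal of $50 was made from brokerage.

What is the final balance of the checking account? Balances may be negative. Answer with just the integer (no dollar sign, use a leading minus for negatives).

Answer: 350

Derivation:
Tracking account balances step by step:
Start: vacation=100, checking=300, brokerage=300, investment=500
Event 1 (deposit 250 to investment): investment: 500 + 250 = 750. Balances: vacation=100, checking=300, brokerage=300, investment=750
Event 2 (transfer 100 checking -> brokerage): checking: 300 - 100 = 200, brokerage: 300 + 100 = 400. Balances: vacation=100, checking=200, brokerage=400, investment=750
Event 3 (transfer 150 investment -> checking): investment: 750 - 150 = 600, checking: 200 + 150 = 350. Balances: vacation=100, checking=350, brokerage=400, investment=600
Event 4 (withdraw 50 from vacation): vacation: 100 - 50 = 50. Balances: vacation=50, checking=350, brokerage=400, investment=600
Event 5 (withdraw 50 from brokerage): brokerage: 400 - 50 = 350. Balances: vacation=50, checking=350, brokerage=350, investment=600

Final balance of checking: 350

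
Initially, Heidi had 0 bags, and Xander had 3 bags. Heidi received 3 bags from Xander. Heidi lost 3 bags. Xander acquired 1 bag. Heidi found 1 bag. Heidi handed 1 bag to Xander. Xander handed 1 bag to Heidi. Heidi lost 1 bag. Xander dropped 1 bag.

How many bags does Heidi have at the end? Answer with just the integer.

Tracking counts step by step:
Start: Heidi=0, Xander=3
Event 1 (Xander -> Heidi, 3): Xander: 3 -> 0, Heidi: 0 -> 3. State: Heidi=3, Xander=0
Event 2 (Heidi -3): Heidi: 3 -> 0. State: Heidi=0, Xander=0
Event 3 (Xander +1): Xander: 0 -> 1. State: Heidi=0, Xander=1
Event 4 (Heidi +1): Heidi: 0 -> 1. State: Heidi=1, Xander=1
Event 5 (Heidi -> Xander, 1): Heidi: 1 -> 0, Xander: 1 -> 2. State: Heidi=0, Xander=2
Event 6 (Xander -> Heidi, 1): Xander: 2 -> 1, Heidi: 0 -> 1. State: Heidi=1, Xander=1
Event 7 (Heidi -1): Heidi: 1 -> 0. State: Heidi=0, Xander=1
Event 8 (Xander -1): Xander: 1 -> 0. State: Heidi=0, Xander=0

Heidi's final count: 0

Answer: 0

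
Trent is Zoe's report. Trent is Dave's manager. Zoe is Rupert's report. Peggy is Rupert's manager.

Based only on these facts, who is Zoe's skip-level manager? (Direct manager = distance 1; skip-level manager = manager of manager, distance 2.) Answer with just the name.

Answer: Peggy

Derivation:
Reconstructing the manager chain from the given facts:
  Peggy -> Rupert -> Zoe -> Trent -> Dave
(each arrow means 'manager of the next')
Positions in the chain (0 = top):
  position of Peggy: 0
  position of Rupert: 1
  position of Zoe: 2
  position of Trent: 3
  position of Dave: 4

Zoe is at position 2; the skip-level manager is 2 steps up the chain, i.e. position 0: Peggy.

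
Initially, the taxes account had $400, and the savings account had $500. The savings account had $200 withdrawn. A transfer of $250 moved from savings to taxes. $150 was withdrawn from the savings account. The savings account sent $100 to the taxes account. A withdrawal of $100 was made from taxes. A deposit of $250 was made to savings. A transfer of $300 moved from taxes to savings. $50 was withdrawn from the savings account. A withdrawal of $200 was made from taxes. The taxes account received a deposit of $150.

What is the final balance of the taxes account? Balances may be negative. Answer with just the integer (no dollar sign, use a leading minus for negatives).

Answer: 300

Derivation:
Tracking account balances step by step:
Start: taxes=400, savings=500
Event 1 (withdraw 200 from savings): savings: 500 - 200 = 300. Balances: taxes=400, savings=300
Event 2 (transfer 250 savings -> taxes): savings: 300 - 250 = 50, taxes: 400 + 250 = 650. Balances: taxes=650, savings=50
Event 3 (withdraw 150 from savings): savings: 50 - 150 = -100. Balances: taxes=650, savings=-100
Event 4 (transfer 100 savings -> taxes): savings: -100 - 100 = -200, taxes: 650 + 100 = 750. Balances: taxes=750, savings=-200
Event 5 (withdraw 100 from taxes): taxes: 750 - 100 = 650. Balances: taxes=650, savings=-200
Event 6 (deposit 250 to savings): savings: -200 + 250 = 50. Balances: taxes=650, savings=50
Event 7 (transfer 300 taxes -> savings): taxes: 650 - 300 = 350, savings: 50 + 300 = 350. Balances: taxes=350, savings=350
Event 8 (withdraw 50 from savings): savings: 350 - 50 = 300. Balances: taxes=350, savings=300
Event 9 (withdraw 200 from taxes): taxes: 350 - 200 = 150. Balances: taxes=150, savings=300
Event 10 (deposit 150 to taxes): taxes: 150 + 150 = 300. Balances: taxes=300, savings=300

Final balance of taxes: 300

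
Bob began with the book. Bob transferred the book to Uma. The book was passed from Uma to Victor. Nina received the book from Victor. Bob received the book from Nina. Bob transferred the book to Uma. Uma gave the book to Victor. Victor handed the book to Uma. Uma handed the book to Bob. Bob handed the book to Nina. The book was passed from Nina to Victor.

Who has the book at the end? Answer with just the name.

Tracking the book through each event:
Start: Bob has the book.
After event 1: Uma has the book.
After event 2: Victor has the book.
After event 3: Nina has the book.
After event 4: Bob has the book.
After event 5: Uma has the book.
After event 6: Victor has the book.
After event 7: Uma has the book.
After event 8: Bob has the book.
After event 9: Nina has the book.
After event 10: Victor has the book.

Answer: Victor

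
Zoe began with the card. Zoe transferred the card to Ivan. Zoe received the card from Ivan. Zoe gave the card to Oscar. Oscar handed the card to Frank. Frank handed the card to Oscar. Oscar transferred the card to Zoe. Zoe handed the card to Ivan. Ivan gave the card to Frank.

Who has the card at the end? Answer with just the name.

Tracking the card through each event:
Start: Zoe has the card.
After event 1: Ivan has the card.
After event 2: Zoe has the card.
After event 3: Oscar has the card.
After event 4: Frank has the card.
After event 5: Oscar has the card.
After event 6: Zoe has the card.
After event 7: Ivan has the card.
After event 8: Frank has the card.

Answer: Frank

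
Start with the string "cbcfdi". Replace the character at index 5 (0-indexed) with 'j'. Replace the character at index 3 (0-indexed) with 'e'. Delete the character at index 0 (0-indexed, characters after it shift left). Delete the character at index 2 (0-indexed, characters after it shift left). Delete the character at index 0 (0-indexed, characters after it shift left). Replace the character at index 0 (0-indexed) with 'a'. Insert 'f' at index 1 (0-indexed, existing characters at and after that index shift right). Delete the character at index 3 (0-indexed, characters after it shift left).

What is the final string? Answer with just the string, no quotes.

Answer: afd

Derivation:
Applying each edit step by step:
Start: "cbcfdi"
Op 1 (replace idx 5: 'i' -> 'j'): "cbcfdi" -> "cbcfdj"
Op 2 (replace idx 3: 'f' -> 'e'): "cbcfdj" -> "cbcedj"
Op 3 (delete idx 0 = 'c'): "cbcedj" -> "bcedj"
Op 4 (delete idx 2 = 'e'): "bcedj" -> "bcdj"
Op 5 (delete idx 0 = 'b'): "bcdj" -> "cdj"
Op 6 (replace idx 0: 'c' -> 'a'): "cdj" -> "adj"
Op 7 (insert 'f' at idx 1): "adj" -> "afdj"
Op 8 (delete idx 3 = 'j'): "afdj" -> "afd"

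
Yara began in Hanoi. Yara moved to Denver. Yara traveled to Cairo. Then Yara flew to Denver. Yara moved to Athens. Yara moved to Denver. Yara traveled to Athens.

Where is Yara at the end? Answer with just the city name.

Tracking Yara's location:
Start: Yara is in Hanoi.
After move 1: Hanoi -> Denver. Yara is in Denver.
After move 2: Denver -> Cairo. Yara is in Cairo.
After move 3: Cairo -> Denver. Yara is in Denver.
After move 4: Denver -> Athens. Yara is in Athens.
After move 5: Athens -> Denver. Yara is in Denver.
After move 6: Denver -> Athens. Yara is in Athens.

Answer: Athens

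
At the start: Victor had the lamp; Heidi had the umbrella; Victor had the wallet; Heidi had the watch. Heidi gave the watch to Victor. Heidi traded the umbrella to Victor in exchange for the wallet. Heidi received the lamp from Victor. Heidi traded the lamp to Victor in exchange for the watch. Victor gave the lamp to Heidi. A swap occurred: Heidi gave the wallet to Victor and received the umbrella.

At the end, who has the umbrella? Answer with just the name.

Answer: Heidi

Derivation:
Tracking all object holders:
Start: lamp:Victor, umbrella:Heidi, wallet:Victor, watch:Heidi
Event 1 (give watch: Heidi -> Victor). State: lamp:Victor, umbrella:Heidi, wallet:Victor, watch:Victor
Event 2 (swap umbrella<->wallet: now umbrella:Victor, wallet:Heidi). State: lamp:Victor, umbrella:Victor, wallet:Heidi, watch:Victor
Event 3 (give lamp: Victor -> Heidi). State: lamp:Heidi, umbrella:Victor, wallet:Heidi, watch:Victor
Event 4 (swap lamp<->watch: now lamp:Victor, watch:Heidi). State: lamp:Victor, umbrella:Victor, wallet:Heidi, watch:Heidi
Event 5 (give lamp: Victor -> Heidi). State: lamp:Heidi, umbrella:Victor, wallet:Heidi, watch:Heidi
Event 6 (swap wallet<->umbrella: now wallet:Victor, umbrella:Heidi). State: lamp:Heidi, umbrella:Heidi, wallet:Victor, watch:Heidi

Final state: lamp:Heidi, umbrella:Heidi, wallet:Victor, watch:Heidi
The umbrella is held by Heidi.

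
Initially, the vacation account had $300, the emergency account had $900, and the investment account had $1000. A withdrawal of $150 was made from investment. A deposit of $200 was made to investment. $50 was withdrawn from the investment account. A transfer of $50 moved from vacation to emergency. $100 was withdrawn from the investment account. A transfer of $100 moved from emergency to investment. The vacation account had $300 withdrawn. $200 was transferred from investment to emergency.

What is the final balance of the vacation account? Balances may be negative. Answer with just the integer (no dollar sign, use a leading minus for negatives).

Tracking account balances step by step:
Start: vacation=300, emergency=900, investment=1000
Event 1 (withdraw 150 from investment): investment: 1000 - 150 = 850. Balances: vacation=300, emergency=900, investment=850
Event 2 (deposit 200 to investment): investment: 850 + 200 = 1050. Balances: vacation=300, emergency=900, investment=1050
Event 3 (withdraw 50 from investment): investment: 1050 - 50 = 1000. Balances: vacation=300, emergency=900, investment=1000
Event 4 (transfer 50 vacation -> emergency): vacation: 300 - 50 = 250, emergency: 900 + 50 = 950. Balances: vacation=250, emergency=950, investment=1000
Event 5 (withdraw 100 from investment): investment: 1000 - 100 = 900. Balances: vacation=250, emergency=950, investment=900
Event 6 (transfer 100 emergency -> investment): emergency: 950 - 100 = 850, investment: 900 + 100 = 1000. Balances: vacation=250, emergency=850, investment=1000
Event 7 (withdraw 300 from vacation): vacation: 250 - 300 = -50. Balances: vacation=-50, emergency=850, investment=1000
Event 8 (transfer 200 investment -> emergency): investment: 1000 - 200 = 800, emergency: 850 + 200 = 1050. Balances: vacation=-50, emergency=1050, investment=800

Final balance of vacation: -50

Answer: -50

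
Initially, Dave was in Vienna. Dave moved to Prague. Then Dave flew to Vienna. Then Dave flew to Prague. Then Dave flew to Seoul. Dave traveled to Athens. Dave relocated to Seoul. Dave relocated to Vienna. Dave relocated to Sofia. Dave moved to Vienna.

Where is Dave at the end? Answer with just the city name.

Tracking Dave's location:
Start: Dave is in Vienna.
After move 1: Vienna -> Prague. Dave is in Prague.
After move 2: Prague -> Vienna. Dave is in Vienna.
After move 3: Vienna -> Prague. Dave is in Prague.
After move 4: Prague -> Seoul. Dave is in Seoul.
After move 5: Seoul -> Athens. Dave is in Athens.
After move 6: Athens -> Seoul. Dave is in Seoul.
After move 7: Seoul -> Vienna. Dave is in Vienna.
After move 8: Vienna -> Sofia. Dave is in Sofia.
After move 9: Sofia -> Vienna. Dave is in Vienna.

Answer: Vienna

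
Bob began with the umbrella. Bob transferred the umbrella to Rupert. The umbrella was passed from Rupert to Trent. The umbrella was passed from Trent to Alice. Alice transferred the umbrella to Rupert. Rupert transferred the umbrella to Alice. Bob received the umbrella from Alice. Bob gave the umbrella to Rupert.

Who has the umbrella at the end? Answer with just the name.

Answer: Rupert

Derivation:
Tracking the umbrella through each event:
Start: Bob has the umbrella.
After event 1: Rupert has the umbrella.
After event 2: Trent has the umbrella.
After event 3: Alice has the umbrella.
After event 4: Rupert has the umbrella.
After event 5: Alice has the umbrella.
After event 6: Bob has the umbrella.
After event 7: Rupert has the umbrella.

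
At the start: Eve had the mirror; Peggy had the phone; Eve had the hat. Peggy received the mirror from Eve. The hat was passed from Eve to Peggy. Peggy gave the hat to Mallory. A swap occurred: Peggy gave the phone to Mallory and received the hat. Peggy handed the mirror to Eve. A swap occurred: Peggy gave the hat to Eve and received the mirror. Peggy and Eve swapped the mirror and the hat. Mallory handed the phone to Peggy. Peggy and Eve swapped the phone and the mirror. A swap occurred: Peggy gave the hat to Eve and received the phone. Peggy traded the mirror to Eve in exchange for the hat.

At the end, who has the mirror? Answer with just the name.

Answer: Eve

Derivation:
Tracking all object holders:
Start: mirror:Eve, phone:Peggy, hat:Eve
Event 1 (give mirror: Eve -> Peggy). State: mirror:Peggy, phone:Peggy, hat:Eve
Event 2 (give hat: Eve -> Peggy). State: mirror:Peggy, phone:Peggy, hat:Peggy
Event 3 (give hat: Peggy -> Mallory). State: mirror:Peggy, phone:Peggy, hat:Mallory
Event 4 (swap phone<->hat: now phone:Mallory, hat:Peggy). State: mirror:Peggy, phone:Mallory, hat:Peggy
Event 5 (give mirror: Peggy -> Eve). State: mirror:Eve, phone:Mallory, hat:Peggy
Event 6 (swap hat<->mirror: now hat:Eve, mirror:Peggy). State: mirror:Peggy, phone:Mallory, hat:Eve
Event 7 (swap mirror<->hat: now mirror:Eve, hat:Peggy). State: mirror:Eve, phone:Mallory, hat:Peggy
Event 8 (give phone: Mallory -> Peggy). State: mirror:Eve, phone:Peggy, hat:Peggy
Event 9 (swap phone<->mirror: now phone:Eve, mirror:Peggy). State: mirror:Peggy, phone:Eve, hat:Peggy
Event 10 (swap hat<->phone: now hat:Eve, phone:Peggy). State: mirror:Peggy, phone:Peggy, hat:Eve
Event 11 (swap mirror<->hat: now mirror:Eve, hat:Peggy). State: mirror:Eve, phone:Peggy, hat:Peggy

Final state: mirror:Eve, phone:Peggy, hat:Peggy
The mirror is held by Eve.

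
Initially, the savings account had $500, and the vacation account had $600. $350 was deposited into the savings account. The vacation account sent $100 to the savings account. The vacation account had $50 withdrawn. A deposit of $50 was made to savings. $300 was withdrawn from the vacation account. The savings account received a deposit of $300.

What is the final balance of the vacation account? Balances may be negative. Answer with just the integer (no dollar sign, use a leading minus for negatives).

Answer: 150

Derivation:
Tracking account balances step by step:
Start: savings=500, vacation=600
Event 1 (deposit 350 to savings): savings: 500 + 350 = 850. Balances: savings=850, vacation=600
Event 2 (transfer 100 vacation -> savings): vacation: 600 - 100 = 500, savings: 850 + 100 = 950. Balances: savings=950, vacation=500
Event 3 (withdraw 50 from vacation): vacation: 500 - 50 = 450. Balances: savings=950, vacation=450
Event 4 (deposit 50 to savings): savings: 950 + 50 = 1000. Balances: savings=1000, vacation=450
Event 5 (withdraw 300 from vacation): vacation: 450 - 300 = 150. Balances: savings=1000, vacation=150
Event 6 (deposit 300 to savings): savings: 1000 + 300 = 1300. Balances: savings=1300, vacation=150

Final balance of vacation: 150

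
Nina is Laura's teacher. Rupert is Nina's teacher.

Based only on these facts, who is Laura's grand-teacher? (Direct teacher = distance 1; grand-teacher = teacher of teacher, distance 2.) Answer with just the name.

Reconstructing the teacher chain from the given facts:
  Rupert -> Nina -> Laura
(each arrow means 'teacher of the next')
Positions in the chain (0 = top):
  position of Rupert: 0
  position of Nina: 1
  position of Laura: 2

Laura is at position 2; the grand-teacher is 2 steps up the chain, i.e. position 0: Rupert.

Answer: Rupert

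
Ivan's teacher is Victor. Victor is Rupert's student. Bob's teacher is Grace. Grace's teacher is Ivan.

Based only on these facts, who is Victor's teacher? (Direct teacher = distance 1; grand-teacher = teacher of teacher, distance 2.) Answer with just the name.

Answer: Rupert

Derivation:
Reconstructing the teacher chain from the given facts:
  Rupert -> Victor -> Ivan -> Grace -> Bob
(each arrow means 'teacher of the next')
Positions in the chain (0 = top):
  position of Rupert: 0
  position of Victor: 1
  position of Ivan: 2
  position of Grace: 3
  position of Bob: 4

Victor is at position 1; the teacher is 1 step up the chain, i.e. position 0: Rupert.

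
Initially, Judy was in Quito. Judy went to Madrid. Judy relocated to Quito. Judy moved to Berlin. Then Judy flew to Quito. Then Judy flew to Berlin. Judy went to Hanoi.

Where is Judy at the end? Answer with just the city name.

Answer: Hanoi

Derivation:
Tracking Judy's location:
Start: Judy is in Quito.
After move 1: Quito -> Madrid. Judy is in Madrid.
After move 2: Madrid -> Quito. Judy is in Quito.
After move 3: Quito -> Berlin. Judy is in Berlin.
After move 4: Berlin -> Quito. Judy is in Quito.
After move 5: Quito -> Berlin. Judy is in Berlin.
After move 6: Berlin -> Hanoi. Judy is in Hanoi.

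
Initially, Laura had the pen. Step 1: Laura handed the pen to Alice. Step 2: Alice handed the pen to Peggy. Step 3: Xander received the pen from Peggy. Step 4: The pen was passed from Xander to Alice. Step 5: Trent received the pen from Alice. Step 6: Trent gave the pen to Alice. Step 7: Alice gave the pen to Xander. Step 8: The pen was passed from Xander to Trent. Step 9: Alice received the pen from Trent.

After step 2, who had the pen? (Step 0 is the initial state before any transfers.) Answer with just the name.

Answer: Peggy

Derivation:
Tracking the pen holder through step 2:
After step 0 (start): Laura
After step 1: Alice
After step 2: Peggy

At step 2, the holder is Peggy.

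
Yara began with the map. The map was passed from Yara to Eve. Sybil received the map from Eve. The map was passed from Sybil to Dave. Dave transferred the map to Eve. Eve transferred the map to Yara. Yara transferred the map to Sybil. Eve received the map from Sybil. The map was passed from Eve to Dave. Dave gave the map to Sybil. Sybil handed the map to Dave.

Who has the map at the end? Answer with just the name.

Answer: Dave

Derivation:
Tracking the map through each event:
Start: Yara has the map.
After event 1: Eve has the map.
After event 2: Sybil has the map.
After event 3: Dave has the map.
After event 4: Eve has the map.
After event 5: Yara has the map.
After event 6: Sybil has the map.
After event 7: Eve has the map.
After event 8: Dave has the map.
After event 9: Sybil has the map.
After event 10: Dave has the map.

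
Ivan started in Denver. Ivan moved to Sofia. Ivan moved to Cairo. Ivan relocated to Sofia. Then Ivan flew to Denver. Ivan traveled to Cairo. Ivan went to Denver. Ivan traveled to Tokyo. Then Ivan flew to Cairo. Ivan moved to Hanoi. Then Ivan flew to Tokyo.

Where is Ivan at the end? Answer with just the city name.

Answer: Tokyo

Derivation:
Tracking Ivan's location:
Start: Ivan is in Denver.
After move 1: Denver -> Sofia. Ivan is in Sofia.
After move 2: Sofia -> Cairo. Ivan is in Cairo.
After move 3: Cairo -> Sofia. Ivan is in Sofia.
After move 4: Sofia -> Denver. Ivan is in Denver.
After move 5: Denver -> Cairo. Ivan is in Cairo.
After move 6: Cairo -> Denver. Ivan is in Denver.
After move 7: Denver -> Tokyo. Ivan is in Tokyo.
After move 8: Tokyo -> Cairo. Ivan is in Cairo.
After move 9: Cairo -> Hanoi. Ivan is in Hanoi.
After move 10: Hanoi -> Tokyo. Ivan is in Tokyo.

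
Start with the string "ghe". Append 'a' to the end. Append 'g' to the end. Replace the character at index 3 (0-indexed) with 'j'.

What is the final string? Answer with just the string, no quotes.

Answer: ghejg

Derivation:
Applying each edit step by step:
Start: "ghe"
Op 1 (append 'a'): "ghe" -> "ghea"
Op 2 (append 'g'): "ghea" -> "gheag"
Op 3 (replace idx 3: 'a' -> 'j'): "gheag" -> "ghejg"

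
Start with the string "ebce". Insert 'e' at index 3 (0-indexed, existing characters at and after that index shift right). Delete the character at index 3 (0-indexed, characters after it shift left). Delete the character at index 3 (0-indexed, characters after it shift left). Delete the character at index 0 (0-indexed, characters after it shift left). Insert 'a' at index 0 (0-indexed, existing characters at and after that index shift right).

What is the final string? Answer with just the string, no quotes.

Answer: abc

Derivation:
Applying each edit step by step:
Start: "ebce"
Op 1 (insert 'e' at idx 3): "ebce" -> "ebcee"
Op 2 (delete idx 3 = 'e'): "ebcee" -> "ebce"
Op 3 (delete idx 3 = 'e'): "ebce" -> "ebc"
Op 4 (delete idx 0 = 'e'): "ebc" -> "bc"
Op 5 (insert 'a' at idx 0): "bc" -> "abc"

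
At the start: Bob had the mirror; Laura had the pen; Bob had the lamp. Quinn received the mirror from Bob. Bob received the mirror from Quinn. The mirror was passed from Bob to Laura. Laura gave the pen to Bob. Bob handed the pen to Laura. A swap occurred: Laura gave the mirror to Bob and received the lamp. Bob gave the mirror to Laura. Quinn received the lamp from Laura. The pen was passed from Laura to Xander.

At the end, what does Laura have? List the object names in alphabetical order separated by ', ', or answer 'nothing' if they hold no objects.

Tracking all object holders:
Start: mirror:Bob, pen:Laura, lamp:Bob
Event 1 (give mirror: Bob -> Quinn). State: mirror:Quinn, pen:Laura, lamp:Bob
Event 2 (give mirror: Quinn -> Bob). State: mirror:Bob, pen:Laura, lamp:Bob
Event 3 (give mirror: Bob -> Laura). State: mirror:Laura, pen:Laura, lamp:Bob
Event 4 (give pen: Laura -> Bob). State: mirror:Laura, pen:Bob, lamp:Bob
Event 5 (give pen: Bob -> Laura). State: mirror:Laura, pen:Laura, lamp:Bob
Event 6 (swap mirror<->lamp: now mirror:Bob, lamp:Laura). State: mirror:Bob, pen:Laura, lamp:Laura
Event 7 (give mirror: Bob -> Laura). State: mirror:Laura, pen:Laura, lamp:Laura
Event 8 (give lamp: Laura -> Quinn). State: mirror:Laura, pen:Laura, lamp:Quinn
Event 9 (give pen: Laura -> Xander). State: mirror:Laura, pen:Xander, lamp:Quinn

Final state: mirror:Laura, pen:Xander, lamp:Quinn
Laura holds: mirror.

Answer: mirror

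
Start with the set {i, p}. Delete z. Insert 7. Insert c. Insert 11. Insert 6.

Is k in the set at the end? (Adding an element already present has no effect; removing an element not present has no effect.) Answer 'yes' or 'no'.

Tracking the set through each operation:
Start: {i, p}
Event 1 (remove z): not present, no change. Set: {i, p}
Event 2 (add 7): added. Set: {7, i, p}
Event 3 (add c): added. Set: {7, c, i, p}
Event 4 (add 11): added. Set: {11, 7, c, i, p}
Event 5 (add 6): added. Set: {11, 6, 7, c, i, p}

Final set: {11, 6, 7, c, i, p} (size 6)
k is NOT in the final set.

Answer: no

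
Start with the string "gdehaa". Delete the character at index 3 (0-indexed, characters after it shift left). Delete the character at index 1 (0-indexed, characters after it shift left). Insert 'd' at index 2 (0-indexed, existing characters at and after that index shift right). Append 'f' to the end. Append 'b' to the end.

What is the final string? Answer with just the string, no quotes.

Applying each edit step by step:
Start: "gdehaa"
Op 1 (delete idx 3 = 'h'): "gdehaa" -> "gdeaa"
Op 2 (delete idx 1 = 'd'): "gdeaa" -> "geaa"
Op 3 (insert 'd' at idx 2): "geaa" -> "gedaa"
Op 4 (append 'f'): "gedaa" -> "gedaaf"
Op 5 (append 'b'): "gedaaf" -> "gedaafb"

Answer: gedaafb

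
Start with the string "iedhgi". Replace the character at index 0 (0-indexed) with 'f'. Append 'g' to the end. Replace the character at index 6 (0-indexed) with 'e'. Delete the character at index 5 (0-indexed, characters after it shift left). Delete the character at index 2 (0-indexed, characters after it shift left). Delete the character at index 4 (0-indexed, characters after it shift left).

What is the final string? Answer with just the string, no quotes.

Answer: fehg

Derivation:
Applying each edit step by step:
Start: "iedhgi"
Op 1 (replace idx 0: 'i' -> 'f'): "iedhgi" -> "fedhgi"
Op 2 (append 'g'): "fedhgi" -> "fedhgig"
Op 3 (replace idx 6: 'g' -> 'e'): "fedhgig" -> "fedhgie"
Op 4 (delete idx 5 = 'i'): "fedhgie" -> "fedhge"
Op 5 (delete idx 2 = 'd'): "fedhge" -> "fehge"
Op 6 (delete idx 4 = 'e'): "fehge" -> "fehg"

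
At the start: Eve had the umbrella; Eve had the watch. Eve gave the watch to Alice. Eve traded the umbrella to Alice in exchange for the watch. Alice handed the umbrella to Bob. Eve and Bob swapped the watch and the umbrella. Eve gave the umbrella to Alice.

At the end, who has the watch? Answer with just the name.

Answer: Bob

Derivation:
Tracking all object holders:
Start: umbrella:Eve, watch:Eve
Event 1 (give watch: Eve -> Alice). State: umbrella:Eve, watch:Alice
Event 2 (swap umbrella<->watch: now umbrella:Alice, watch:Eve). State: umbrella:Alice, watch:Eve
Event 3 (give umbrella: Alice -> Bob). State: umbrella:Bob, watch:Eve
Event 4 (swap watch<->umbrella: now watch:Bob, umbrella:Eve). State: umbrella:Eve, watch:Bob
Event 5 (give umbrella: Eve -> Alice). State: umbrella:Alice, watch:Bob

Final state: umbrella:Alice, watch:Bob
The watch is held by Bob.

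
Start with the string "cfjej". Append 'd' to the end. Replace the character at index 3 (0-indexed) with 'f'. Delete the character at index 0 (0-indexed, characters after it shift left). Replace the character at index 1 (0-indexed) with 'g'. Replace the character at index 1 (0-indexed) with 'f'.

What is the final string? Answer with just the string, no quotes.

Answer: fffjd

Derivation:
Applying each edit step by step:
Start: "cfjej"
Op 1 (append 'd'): "cfjej" -> "cfjejd"
Op 2 (replace idx 3: 'e' -> 'f'): "cfjejd" -> "cfjfjd"
Op 3 (delete idx 0 = 'c'): "cfjfjd" -> "fjfjd"
Op 4 (replace idx 1: 'j' -> 'g'): "fjfjd" -> "fgfjd"
Op 5 (replace idx 1: 'g' -> 'f'): "fgfjd" -> "fffjd"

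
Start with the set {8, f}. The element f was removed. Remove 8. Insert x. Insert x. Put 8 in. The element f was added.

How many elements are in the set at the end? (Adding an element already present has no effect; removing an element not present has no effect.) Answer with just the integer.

Answer: 3

Derivation:
Tracking the set through each operation:
Start: {8, f}
Event 1 (remove f): removed. Set: {8}
Event 2 (remove 8): removed. Set: {}
Event 3 (add x): added. Set: {x}
Event 4 (add x): already present, no change. Set: {x}
Event 5 (add 8): added. Set: {8, x}
Event 6 (add f): added. Set: {8, f, x}

Final set: {8, f, x} (size 3)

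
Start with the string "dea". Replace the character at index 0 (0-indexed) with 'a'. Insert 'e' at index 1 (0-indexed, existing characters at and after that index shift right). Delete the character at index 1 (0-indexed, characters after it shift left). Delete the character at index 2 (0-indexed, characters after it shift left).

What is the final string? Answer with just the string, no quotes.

Answer: ae

Derivation:
Applying each edit step by step:
Start: "dea"
Op 1 (replace idx 0: 'd' -> 'a'): "dea" -> "aea"
Op 2 (insert 'e' at idx 1): "aea" -> "aeea"
Op 3 (delete idx 1 = 'e'): "aeea" -> "aea"
Op 4 (delete idx 2 = 'a'): "aea" -> "ae"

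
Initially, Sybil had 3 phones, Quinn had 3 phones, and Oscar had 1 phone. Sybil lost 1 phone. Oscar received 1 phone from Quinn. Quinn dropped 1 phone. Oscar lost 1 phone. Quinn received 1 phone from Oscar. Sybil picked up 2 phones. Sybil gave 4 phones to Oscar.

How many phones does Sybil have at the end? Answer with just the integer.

Answer: 0

Derivation:
Tracking counts step by step:
Start: Sybil=3, Quinn=3, Oscar=1
Event 1 (Sybil -1): Sybil: 3 -> 2. State: Sybil=2, Quinn=3, Oscar=1
Event 2 (Quinn -> Oscar, 1): Quinn: 3 -> 2, Oscar: 1 -> 2. State: Sybil=2, Quinn=2, Oscar=2
Event 3 (Quinn -1): Quinn: 2 -> 1. State: Sybil=2, Quinn=1, Oscar=2
Event 4 (Oscar -1): Oscar: 2 -> 1. State: Sybil=2, Quinn=1, Oscar=1
Event 5 (Oscar -> Quinn, 1): Oscar: 1 -> 0, Quinn: 1 -> 2. State: Sybil=2, Quinn=2, Oscar=0
Event 6 (Sybil +2): Sybil: 2 -> 4. State: Sybil=4, Quinn=2, Oscar=0
Event 7 (Sybil -> Oscar, 4): Sybil: 4 -> 0, Oscar: 0 -> 4. State: Sybil=0, Quinn=2, Oscar=4

Sybil's final count: 0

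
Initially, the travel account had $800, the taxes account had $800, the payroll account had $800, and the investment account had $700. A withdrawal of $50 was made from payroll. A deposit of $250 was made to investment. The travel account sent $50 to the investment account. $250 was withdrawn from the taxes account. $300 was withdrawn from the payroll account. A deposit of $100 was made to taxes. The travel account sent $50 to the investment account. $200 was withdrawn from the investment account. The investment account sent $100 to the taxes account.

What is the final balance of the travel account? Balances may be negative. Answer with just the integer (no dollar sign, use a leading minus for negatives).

Tracking account balances step by step:
Start: travel=800, taxes=800, payroll=800, investment=700
Event 1 (withdraw 50 from payroll): payroll: 800 - 50 = 750. Balances: travel=800, taxes=800, payroll=750, investment=700
Event 2 (deposit 250 to investment): investment: 700 + 250 = 950. Balances: travel=800, taxes=800, payroll=750, investment=950
Event 3 (transfer 50 travel -> investment): travel: 800 - 50 = 750, investment: 950 + 50 = 1000. Balances: travel=750, taxes=800, payroll=750, investment=1000
Event 4 (withdraw 250 from taxes): taxes: 800 - 250 = 550. Balances: travel=750, taxes=550, payroll=750, investment=1000
Event 5 (withdraw 300 from payroll): payroll: 750 - 300 = 450. Balances: travel=750, taxes=550, payroll=450, investment=1000
Event 6 (deposit 100 to taxes): taxes: 550 + 100 = 650. Balances: travel=750, taxes=650, payroll=450, investment=1000
Event 7 (transfer 50 travel -> investment): travel: 750 - 50 = 700, investment: 1000 + 50 = 1050. Balances: travel=700, taxes=650, payroll=450, investment=1050
Event 8 (withdraw 200 from investment): investment: 1050 - 200 = 850. Balances: travel=700, taxes=650, payroll=450, investment=850
Event 9 (transfer 100 investment -> taxes): investment: 850 - 100 = 750, taxes: 650 + 100 = 750. Balances: travel=700, taxes=750, payroll=450, investment=750

Final balance of travel: 700

Answer: 700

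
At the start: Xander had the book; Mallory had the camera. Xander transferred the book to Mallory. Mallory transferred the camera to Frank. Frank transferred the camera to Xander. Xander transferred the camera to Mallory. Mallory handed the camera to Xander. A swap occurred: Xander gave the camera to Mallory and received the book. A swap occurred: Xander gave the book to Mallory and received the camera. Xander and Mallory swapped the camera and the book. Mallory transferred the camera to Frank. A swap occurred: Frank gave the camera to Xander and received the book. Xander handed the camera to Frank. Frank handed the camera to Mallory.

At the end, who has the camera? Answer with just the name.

Tracking all object holders:
Start: book:Xander, camera:Mallory
Event 1 (give book: Xander -> Mallory). State: book:Mallory, camera:Mallory
Event 2 (give camera: Mallory -> Frank). State: book:Mallory, camera:Frank
Event 3 (give camera: Frank -> Xander). State: book:Mallory, camera:Xander
Event 4 (give camera: Xander -> Mallory). State: book:Mallory, camera:Mallory
Event 5 (give camera: Mallory -> Xander). State: book:Mallory, camera:Xander
Event 6 (swap camera<->book: now camera:Mallory, book:Xander). State: book:Xander, camera:Mallory
Event 7 (swap book<->camera: now book:Mallory, camera:Xander). State: book:Mallory, camera:Xander
Event 8 (swap camera<->book: now camera:Mallory, book:Xander). State: book:Xander, camera:Mallory
Event 9 (give camera: Mallory -> Frank). State: book:Xander, camera:Frank
Event 10 (swap camera<->book: now camera:Xander, book:Frank). State: book:Frank, camera:Xander
Event 11 (give camera: Xander -> Frank). State: book:Frank, camera:Frank
Event 12 (give camera: Frank -> Mallory). State: book:Frank, camera:Mallory

Final state: book:Frank, camera:Mallory
The camera is held by Mallory.

Answer: Mallory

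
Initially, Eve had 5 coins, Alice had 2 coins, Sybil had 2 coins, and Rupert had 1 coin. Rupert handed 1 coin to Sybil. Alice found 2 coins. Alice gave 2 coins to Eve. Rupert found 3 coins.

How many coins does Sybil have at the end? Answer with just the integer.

Answer: 3

Derivation:
Tracking counts step by step:
Start: Eve=5, Alice=2, Sybil=2, Rupert=1
Event 1 (Rupert -> Sybil, 1): Rupert: 1 -> 0, Sybil: 2 -> 3. State: Eve=5, Alice=2, Sybil=3, Rupert=0
Event 2 (Alice +2): Alice: 2 -> 4. State: Eve=5, Alice=4, Sybil=3, Rupert=0
Event 3 (Alice -> Eve, 2): Alice: 4 -> 2, Eve: 5 -> 7. State: Eve=7, Alice=2, Sybil=3, Rupert=0
Event 4 (Rupert +3): Rupert: 0 -> 3. State: Eve=7, Alice=2, Sybil=3, Rupert=3

Sybil's final count: 3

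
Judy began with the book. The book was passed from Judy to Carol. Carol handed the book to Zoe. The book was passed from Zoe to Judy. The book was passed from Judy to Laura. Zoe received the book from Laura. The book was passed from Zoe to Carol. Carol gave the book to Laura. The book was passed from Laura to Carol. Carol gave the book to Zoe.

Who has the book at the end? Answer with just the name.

Answer: Zoe

Derivation:
Tracking the book through each event:
Start: Judy has the book.
After event 1: Carol has the book.
After event 2: Zoe has the book.
After event 3: Judy has the book.
After event 4: Laura has the book.
After event 5: Zoe has the book.
After event 6: Carol has the book.
After event 7: Laura has the book.
After event 8: Carol has the book.
After event 9: Zoe has the book.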